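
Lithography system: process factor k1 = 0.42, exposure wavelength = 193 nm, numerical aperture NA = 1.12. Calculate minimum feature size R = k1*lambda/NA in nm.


Step 1: Identify values: k1 = 0.42, lambda = 193 nm, NA = 1.12
Step 2: R = k1 * lambda / NA
R = 0.42 * 193 / 1.12
R = 72.4 nm


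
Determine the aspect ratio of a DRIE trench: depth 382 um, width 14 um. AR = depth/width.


Step 1: AR = depth / width
Step 2: AR = 382 / 14
AR = 27.3


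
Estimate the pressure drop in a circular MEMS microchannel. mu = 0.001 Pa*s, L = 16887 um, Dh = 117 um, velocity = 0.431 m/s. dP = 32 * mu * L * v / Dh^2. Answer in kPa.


Step 1: Convert to SI: L = 16887e-6 m, Dh = 117e-6 m
Step 2: dP = 32 * 0.001 * 16887e-6 * 0.431 / (117e-6)^2
Step 3: dP = 17014.06 Pa
Step 4: Convert to kPa: dP = 17.01 kPa


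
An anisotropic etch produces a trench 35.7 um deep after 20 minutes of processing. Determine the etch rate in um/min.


Step 1: Etch rate = depth / time
Step 2: rate = 35.7 / 20
rate = 1.785 um/min


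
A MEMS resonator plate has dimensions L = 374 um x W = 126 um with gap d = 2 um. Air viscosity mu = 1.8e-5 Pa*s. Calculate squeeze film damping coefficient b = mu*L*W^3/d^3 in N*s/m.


Step 1: Convert to SI.
L = 374e-6 m, W = 126e-6 m, d = 2e-6 m
Step 2: W^3 = (126e-6)^3 = 2.00e-12 m^3
Step 3: d^3 = (2e-6)^3 = 8.00e-18 m^3
Step 4: b = 1.8e-5 * 374e-6 * 2.00e-12 / 8.00e-18
b = 1.68e-03 N*s/m


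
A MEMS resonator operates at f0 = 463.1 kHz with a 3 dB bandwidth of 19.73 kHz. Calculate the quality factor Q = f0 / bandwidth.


Step 1: Q = f0 / bandwidth
Step 2: Q = 463.1 / 19.73
Q = 23.5


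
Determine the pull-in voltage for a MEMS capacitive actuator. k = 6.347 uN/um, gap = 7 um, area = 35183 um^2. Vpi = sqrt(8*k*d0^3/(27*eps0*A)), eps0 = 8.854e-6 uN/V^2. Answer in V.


Step 1: Compute numerator: 8 * k * d0^3 = 8 * 6.347 * 7^3 = 17416.168
Step 2: Compute denominator: 27 * eps0 * A = 27 * 8.854e-6 * 35183 = 8.410778
Step 3: Vpi = sqrt(17416.168 / 8.410778)
Vpi = 45.5 V


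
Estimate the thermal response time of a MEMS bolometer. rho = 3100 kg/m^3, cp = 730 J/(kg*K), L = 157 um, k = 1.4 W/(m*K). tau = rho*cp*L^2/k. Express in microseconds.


Step 1: Convert L to m: L = 157e-6 m
Step 2: L^2 = (157e-6)^2 = 2.4649e-08 m^2
Step 3: tau = 3100 * 730 * 2.4649e-08 / 1.4 = 3.984334786e-02 s
Step 4: Convert to microseconds (multiply by 1e6).
tau = 39843.348 us


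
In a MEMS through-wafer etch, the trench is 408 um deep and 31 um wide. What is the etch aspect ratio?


Step 1: AR = depth / width
Step 2: AR = 408 / 31
AR = 13.2


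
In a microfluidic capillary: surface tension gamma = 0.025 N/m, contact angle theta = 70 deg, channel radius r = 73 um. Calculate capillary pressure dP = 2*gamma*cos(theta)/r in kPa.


Step 1: cos(70 deg) = 0.342
Step 2: Convert r to m: r = 73e-6 m
Step 3: dP = 2 * 0.025 * 0.342 / 73e-6 = 234.2 Pa
Step 4: Convert Pa to kPa (divide by 1000).
dP = 0.23 kPa


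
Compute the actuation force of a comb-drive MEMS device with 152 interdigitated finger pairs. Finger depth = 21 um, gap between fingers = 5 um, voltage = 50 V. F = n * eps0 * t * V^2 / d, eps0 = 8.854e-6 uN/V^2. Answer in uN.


Step 1: Parameters: n=152, eps0=8.854e-6 uN/V^2, t=21 um, V=50 V, d=5 um
Step 2: V^2 = 2500
Step 3: F = 152 * 8.854e-6 * 21 * 2500 / 5
F = 14.131 uN


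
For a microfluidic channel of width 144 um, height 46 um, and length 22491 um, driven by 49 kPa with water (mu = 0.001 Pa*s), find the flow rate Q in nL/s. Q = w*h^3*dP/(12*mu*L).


Step 1: Convert all dimensions to SI (meters).
w = 144e-6 m, h = 46e-6 m, L = 22491e-6 m, dP = 49e3 Pa
Step 2: Q = w * h^3 * dP / (12 * mu * L)
Q = 144e-6 * (46e-6)^3 * 49e3 / (12 * 0.001 * 22491e-6) = 2.54473203e-09 m^3/s
Step 3: Convert Q from m^3/s to nL/s (1 m^3 = 1e12 nL, so multiply by 1e12).
Q = 2544.732 nL/s


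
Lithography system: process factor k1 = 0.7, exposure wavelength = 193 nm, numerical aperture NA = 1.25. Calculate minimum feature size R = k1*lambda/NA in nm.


Step 1: Identify values: k1 = 0.7, lambda = 193 nm, NA = 1.25
Step 2: R = k1 * lambda / NA
R = 0.7 * 193 / 1.25
R = 108.1 nm


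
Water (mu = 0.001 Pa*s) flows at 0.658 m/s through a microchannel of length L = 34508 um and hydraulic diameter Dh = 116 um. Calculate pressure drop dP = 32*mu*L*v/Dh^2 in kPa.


Step 1: Convert to SI: L = 34508e-6 m, Dh = 116e-6 m
Step 2: dP = 32 * 0.001 * 34508e-6 * 0.658 / (116e-6)^2
Step 3: dP = 53998.25 Pa
Step 4: Convert to kPa: dP = 54.0 kPa


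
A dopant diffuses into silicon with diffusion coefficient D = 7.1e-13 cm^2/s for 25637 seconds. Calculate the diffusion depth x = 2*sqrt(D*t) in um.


Step 1: Compute D*t = 7.1e-13 * 25637 = 1.820227e-08 cm^2
Step 2: sqrt(D*t) = 1.34916e-04 cm
Step 3: x = 2 * 1.34916e-04 cm = 2.69832e-04 cm
Step 4: Convert to um (1 cm = 1e4 um): x = 2.698 um


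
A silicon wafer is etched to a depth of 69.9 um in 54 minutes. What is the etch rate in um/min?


Step 1: Etch rate = depth / time
Step 2: rate = 69.9 / 54
rate = 1.294 um/min


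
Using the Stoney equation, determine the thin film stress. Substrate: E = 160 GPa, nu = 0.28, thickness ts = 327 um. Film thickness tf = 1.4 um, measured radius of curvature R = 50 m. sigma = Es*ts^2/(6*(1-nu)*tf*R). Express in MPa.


Step 1: Compute numerator: Es * ts^2 = 160 * 327^2 = 17108640 (GPa*um^2)
Step 2: Compute denominator (R in um): 6*(1-nu)*tf*R = 6*0.72*1.4*50e6 = 302400000.0 (um^2)
Step 3: sigma (GPa) = 17108640 / 302400000.0 = 5.6576e-02 GPa
Step 4: Convert to MPa (x1000): sigma = 56.6 MPa


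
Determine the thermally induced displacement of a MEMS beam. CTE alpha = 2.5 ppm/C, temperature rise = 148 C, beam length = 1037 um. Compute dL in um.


Step 1: Convert CTE: alpha = 2.5 ppm/C = 2.5e-6 /C
Step 2: dL = 2.5e-6 * 148 * 1037
dL = 0.3837 um


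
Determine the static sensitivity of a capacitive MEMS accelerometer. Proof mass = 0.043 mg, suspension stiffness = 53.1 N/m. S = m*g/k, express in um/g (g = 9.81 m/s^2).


Step 1: Convert mass: m = 0.043 mg = 4.30e-08 kg
Step 2: S = m * g / k = 4.30e-08 * 9.81 / 53.1
Step 3: S = 7.94e-09 m/g
Step 4: Convert to um/g: S = 0.008 um/g


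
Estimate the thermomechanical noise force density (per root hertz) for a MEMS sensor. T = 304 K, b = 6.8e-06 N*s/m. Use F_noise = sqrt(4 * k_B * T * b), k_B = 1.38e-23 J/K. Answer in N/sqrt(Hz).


Step 1: Compute 4 * k_B * T * b
= 4 * 1.38e-23 * 304 * 6.8e-06
= 1.1411e-25 N^2/Hz
Step 2: F_noise = sqrt(1.1411e-25)
F_noise = 3.38e-13 N/sqrt(Hz)


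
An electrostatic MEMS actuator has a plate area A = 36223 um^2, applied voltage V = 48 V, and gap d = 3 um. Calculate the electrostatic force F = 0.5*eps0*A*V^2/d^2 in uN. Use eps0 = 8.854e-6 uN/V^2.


Step 1: Identify parameters.
eps0 = 8.854e-6 uN/V^2, A = 36223 um^2, V = 48 V, d = 3 um
Step 2: Compute V^2 = 48^2 = 2304
Step 3: Compute d^2 = 3^2 = 9
Step 4: F = 0.5 * 8.854e-6 * 36223 * 2304 / 9
F = 41.052 uN


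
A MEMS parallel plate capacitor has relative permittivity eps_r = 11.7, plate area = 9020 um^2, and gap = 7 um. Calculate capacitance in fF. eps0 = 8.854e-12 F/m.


Step 1: Convert area to m^2: A = 9020e-12 m^2
Step 2: Convert gap to m: d = 7e-6 m
Step 3: C = eps0 * eps_r * A / d
C = 8.854e-12 * 11.7 * 9020e-12 / 7e-6
Step 4: Convert to fF (multiply by 1e15).
C = 133.49 fF


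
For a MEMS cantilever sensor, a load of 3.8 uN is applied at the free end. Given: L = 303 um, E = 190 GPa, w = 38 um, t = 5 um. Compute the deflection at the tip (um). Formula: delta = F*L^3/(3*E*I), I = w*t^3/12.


Step 1: Calculate the second moment of area.
I = w * t^3 / 12 = 38 * 5^3 / 12 = 395.8333 um^4
Step 2: Convert E to consistent units (1 GPa = 1000 uN/um^2).
E = 190 GPa = 190000 uN/um^2
Step 3: Calculate tip deflection.
delta = F * L^3 / (3 * E * I)
delta = 3.8 * 303^3 / (3 * 190000 * 395.8333)
delta = 0.4685 um


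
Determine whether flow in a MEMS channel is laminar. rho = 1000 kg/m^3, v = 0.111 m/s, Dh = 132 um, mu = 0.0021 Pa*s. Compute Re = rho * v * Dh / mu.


Step 1: Convert Dh to meters: Dh = 132e-6 m
Step 2: Re = rho * v * Dh / mu
Re = 1000 * 0.111 * 132e-6 / 0.0021
Re = 6.977
Since Re = 6.977 is below ~2300, the flow is laminar.


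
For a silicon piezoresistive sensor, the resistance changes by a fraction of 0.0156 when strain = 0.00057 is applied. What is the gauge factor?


Step 1: Identify values.
dR/R = 0.0156, strain = 0.00057
Step 2: GF = (dR/R) / strain = 0.0156 / 0.00057
GF = 27.4


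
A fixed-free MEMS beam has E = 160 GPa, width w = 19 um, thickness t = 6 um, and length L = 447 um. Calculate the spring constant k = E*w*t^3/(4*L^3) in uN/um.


Step 1: Convert E to consistent units (1 GPa = 1000 uN/um^2).
E = 160 GPa = 160000 uN/um^2
Step 2: Compute t^3 = 6^3 = 216
Step 3: Compute L^3 = 447^3 = 89314623
Step 4: k = 160000 * 19 * 216 / (4 * 89314623)
k = 1.838 uN/um


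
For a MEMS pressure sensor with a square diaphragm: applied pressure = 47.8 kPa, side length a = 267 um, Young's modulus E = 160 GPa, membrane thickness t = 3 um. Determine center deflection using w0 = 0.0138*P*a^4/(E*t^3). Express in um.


Step 1: Convert pressure to compatible units (E is in GPa, so P in GPa).
P = 47.8 kPa = 47.8e-6 GPa
Step 2: Compute numerator: 0.0138 * P * a^4.
a^4 = 267^4 = 5082121521
numerator = 0.0138 * 47.8e-6 * 5082121521 = 3.3524e+03
Step 3: Compute denominator: E * t^3 = 160 * 3^3 = 4320
Step 4: w0 = numerator / denominator = 3.3524e+03 / 4320 = 0.776 um


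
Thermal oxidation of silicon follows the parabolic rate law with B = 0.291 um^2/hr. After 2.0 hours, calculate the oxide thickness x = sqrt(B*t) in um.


Step 1: Compute B*t = 0.291 * 2.0 = 0.582
Step 2: x = sqrt(0.582)
x = 0.763 um


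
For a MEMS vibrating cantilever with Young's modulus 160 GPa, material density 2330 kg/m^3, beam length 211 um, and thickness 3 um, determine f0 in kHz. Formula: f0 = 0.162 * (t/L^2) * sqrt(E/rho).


Step 1: Convert units to SI.
t_SI = 3e-6 m, L_SI = 211e-6 m
Step 2: Calculate sqrt(E/rho).
sqrt(160e9 / 2330) = 8286.71 m/s
Step 3: Compute f0.
f0 = 0.162 * 3e-6 / (211e-6)^2 * 8286.71 = 90459.4 Hz = 90.46 kHz


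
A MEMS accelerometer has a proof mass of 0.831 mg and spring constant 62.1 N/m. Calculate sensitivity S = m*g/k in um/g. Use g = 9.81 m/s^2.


Step 1: Convert mass: m = 0.831 mg = 8.31e-07 kg
Step 2: S = m * g / k = 8.31e-07 * 9.81 / 62.1
Step 3: S = 1.31e-07 m/g
Step 4: Convert to um/g: S = 0.131 um/g


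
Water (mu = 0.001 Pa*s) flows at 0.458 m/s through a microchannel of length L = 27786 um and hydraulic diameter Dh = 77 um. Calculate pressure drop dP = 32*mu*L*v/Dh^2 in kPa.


Step 1: Convert to SI: L = 27786e-6 m, Dh = 77e-6 m
Step 2: dP = 32 * 0.001 * 27786e-6 * 0.458 / (77e-6)^2
Step 3: dP = 68684.71 Pa
Step 4: Convert to kPa: dP = 68.68 kPa


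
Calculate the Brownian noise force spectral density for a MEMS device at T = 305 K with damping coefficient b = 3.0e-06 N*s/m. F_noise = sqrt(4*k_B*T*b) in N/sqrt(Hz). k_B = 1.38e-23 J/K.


Step 1: Compute 4 * k_B * T * b
= 4 * 1.38e-23 * 305 * 3.0e-06
= 5.0508e-26 N^2/Hz
Step 2: F_noise = sqrt(5.0508e-26)
F_noise = 2.25e-13 N/sqrt(Hz)


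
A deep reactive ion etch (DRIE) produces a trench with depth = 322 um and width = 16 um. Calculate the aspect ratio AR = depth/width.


Step 1: AR = depth / width
Step 2: AR = 322 / 16
AR = 20.1


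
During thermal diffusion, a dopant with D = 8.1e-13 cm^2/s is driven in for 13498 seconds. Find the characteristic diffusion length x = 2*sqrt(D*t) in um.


Step 1: Compute D*t = 8.1e-13 * 13498 = 1.093338e-08 cm^2
Step 2: sqrt(D*t) = 1.04563e-04 cm
Step 3: x = 2 * 1.04563e-04 cm = 2.09126e-04 cm
Step 4: Convert to um (1 cm = 1e4 um): x = 2.091 um


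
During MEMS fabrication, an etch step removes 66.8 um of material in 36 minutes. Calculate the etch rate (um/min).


Step 1: Etch rate = depth / time
Step 2: rate = 66.8 / 36
rate = 1.856 um/min


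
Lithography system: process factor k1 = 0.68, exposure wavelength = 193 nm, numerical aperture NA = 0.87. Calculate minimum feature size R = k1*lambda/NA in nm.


Step 1: Identify values: k1 = 0.68, lambda = 193 nm, NA = 0.87
Step 2: R = k1 * lambda / NA
R = 0.68 * 193 / 0.87
R = 150.9 nm


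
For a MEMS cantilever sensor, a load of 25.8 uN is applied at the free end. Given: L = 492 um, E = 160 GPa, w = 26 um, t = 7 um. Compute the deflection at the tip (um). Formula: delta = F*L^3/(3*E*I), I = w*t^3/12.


Step 1: Calculate the second moment of area.
I = w * t^3 / 12 = 26 * 7^3 / 12 = 743.1667 um^4
Step 2: Convert E to consistent units (1 GPa = 1000 uN/um^2).
E = 160 GPa = 160000 uN/um^2
Step 3: Calculate tip deflection.
delta = F * L^3 / (3 * E * I)
delta = 25.8 * 492^3 / (3 * 160000 * 743.1667)
delta = 8.6137 um


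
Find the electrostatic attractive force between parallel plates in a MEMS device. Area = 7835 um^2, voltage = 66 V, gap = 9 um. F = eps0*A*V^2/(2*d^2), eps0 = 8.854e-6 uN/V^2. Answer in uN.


Step 1: Identify parameters.
eps0 = 8.854e-6 uN/V^2, A = 7835 um^2, V = 66 V, d = 9 um
Step 2: Compute V^2 = 66^2 = 4356
Step 3: Compute d^2 = 9^2 = 81
Step 4: F = 0.5 * 8.854e-6 * 7835 * 4356 / 81
F = 1.865 uN


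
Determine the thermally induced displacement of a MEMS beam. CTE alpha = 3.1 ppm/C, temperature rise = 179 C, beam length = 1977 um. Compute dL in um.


Step 1: Convert CTE: alpha = 3.1 ppm/C = 3.1e-6 /C
Step 2: dL = 3.1e-6 * 179 * 1977
dL = 1.097 um


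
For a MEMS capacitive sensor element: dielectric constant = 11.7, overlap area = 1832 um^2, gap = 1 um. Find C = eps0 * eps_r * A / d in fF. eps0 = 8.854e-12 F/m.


Step 1: Convert area to m^2: A = 1832e-12 m^2
Step 2: Convert gap to m: d = 1e-6 m
Step 3: C = eps0 * eps_r * A / d
C = 8.854e-12 * 11.7 * 1832e-12 / 1e-6
Step 4: Convert to fF (multiply by 1e15).
C = 189.78 fF


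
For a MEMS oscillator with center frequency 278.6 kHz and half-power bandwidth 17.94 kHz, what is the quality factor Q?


Step 1: Q = f0 / bandwidth
Step 2: Q = 278.6 / 17.94
Q = 15.5


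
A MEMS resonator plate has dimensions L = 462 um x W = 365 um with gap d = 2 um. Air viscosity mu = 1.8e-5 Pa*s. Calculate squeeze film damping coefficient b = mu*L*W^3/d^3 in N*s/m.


Step 1: Convert to SI.
L = 462e-6 m, W = 365e-6 m, d = 2e-6 m
Step 2: W^3 = (365e-6)^3 = 4.86e-11 m^3
Step 3: d^3 = (2e-6)^3 = 8.00e-18 m^3
Step 4: b = 1.8e-5 * 462e-6 * 4.86e-11 / 8.00e-18
b = 5.05e-02 N*s/m


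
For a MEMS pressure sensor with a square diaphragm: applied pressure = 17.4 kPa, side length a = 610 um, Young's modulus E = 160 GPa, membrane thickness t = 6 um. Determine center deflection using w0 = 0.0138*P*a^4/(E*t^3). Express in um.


Step 1: Convert pressure to compatible units (E is in GPa, so P in GPa).
P = 17.4 kPa = 17.4e-6 GPa
Step 2: Compute numerator: 0.0138 * P * a^4.
a^4 = 610^4 = 138458410000
numerator = 0.0138 * 17.4e-6 * 138458410000 = 3.3247e+04
Step 3: Compute denominator: E * t^3 = 160 * 6^3 = 34560
Step 4: w0 = numerator / denominator = 3.3247e+04 / 34560 = 0.962 um


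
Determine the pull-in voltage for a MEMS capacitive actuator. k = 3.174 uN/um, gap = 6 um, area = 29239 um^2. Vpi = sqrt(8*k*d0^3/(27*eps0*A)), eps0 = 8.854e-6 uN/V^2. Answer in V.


Step 1: Compute numerator: 8 * k * d0^3 = 8 * 3.174 * 6^3 = 5484.672
Step 2: Compute denominator: 27 * eps0 * A = 27 * 8.854e-6 * 29239 = 6.989817
Step 3: Vpi = sqrt(5484.672 / 6.989817)
Vpi = 28.01 V


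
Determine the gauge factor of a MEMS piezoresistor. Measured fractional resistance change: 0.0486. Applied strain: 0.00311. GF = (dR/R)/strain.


Step 1: Identify values.
dR/R = 0.0486, strain = 0.00311
Step 2: GF = (dR/R) / strain = 0.0486 / 0.00311
GF = 15.6


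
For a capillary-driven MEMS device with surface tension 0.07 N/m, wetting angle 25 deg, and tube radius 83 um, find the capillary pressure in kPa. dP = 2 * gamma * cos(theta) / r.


Step 1: cos(25 deg) = 0.9063
Step 2: Convert r to m: r = 83e-6 m
Step 3: dP = 2 * 0.07 * 0.9063 / 83e-6 = 1528.7 Pa
Step 4: Convert Pa to kPa (divide by 1000).
dP = 1.53 kPa


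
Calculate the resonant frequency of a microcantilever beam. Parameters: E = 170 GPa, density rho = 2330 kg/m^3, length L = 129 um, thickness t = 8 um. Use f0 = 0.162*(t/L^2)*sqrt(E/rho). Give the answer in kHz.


Step 1: Convert units to SI.
t_SI = 8e-6 m, L_SI = 129e-6 m
Step 2: Calculate sqrt(E/rho).
sqrt(170e9 / 2330) = 8541.74 m/s
Step 3: Compute f0.
f0 = 0.162 * 8e-6 / (129e-6)^2 * 8541.74 = 665230.2 Hz = 665.23 kHz


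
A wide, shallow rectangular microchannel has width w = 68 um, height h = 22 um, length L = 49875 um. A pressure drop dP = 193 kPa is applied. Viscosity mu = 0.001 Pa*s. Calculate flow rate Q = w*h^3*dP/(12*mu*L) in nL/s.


Step 1: Convert all dimensions to SI (meters).
w = 68e-6 m, h = 22e-6 m, L = 49875e-6 m, dP = 193e3 Pa
Step 2: Q = w * h^3 * dP / (12 * mu * L)
Q = 68e-6 * (22e-6)^3 * 193e3 / (12 * 0.001 * 49875e-6) = 2.3349098e-10 m^3/s
Step 3: Convert Q from m^3/s to nL/s (1 m^3 = 1e12 nL, so multiply by 1e12).
Q = 233.491 nL/s


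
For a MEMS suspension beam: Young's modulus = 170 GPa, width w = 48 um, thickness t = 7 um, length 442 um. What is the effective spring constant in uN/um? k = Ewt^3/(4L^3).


Step 1: Convert E to consistent units (1 GPa = 1000 uN/um^2).
E = 170 GPa = 170000 uN/um^2
Step 2: Compute t^3 = 7^3 = 343
Step 3: Compute L^3 = 442^3 = 86350888
Step 4: k = 170000 * 48 * 343 / (4 * 86350888)
k = 8.1032 uN/um


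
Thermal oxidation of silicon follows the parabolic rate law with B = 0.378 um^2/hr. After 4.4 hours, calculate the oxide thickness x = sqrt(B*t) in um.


Step 1: Compute B*t = 0.378 * 4.4 = 1.6632
Step 2: x = sqrt(1.6632)
x = 1.29 um


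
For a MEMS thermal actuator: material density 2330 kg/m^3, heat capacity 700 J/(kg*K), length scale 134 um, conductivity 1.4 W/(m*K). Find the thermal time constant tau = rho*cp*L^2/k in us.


Step 1: Convert L to m: L = 134e-6 m
Step 2: L^2 = (134e-6)^2 = 1.7956e-08 m^2
Step 3: tau = 2330 * 700 * 1.7956e-08 / 1.4 = 2.091874e-02 s
Step 4: Convert to microseconds (multiply by 1e6).
tau = 20918.74 us


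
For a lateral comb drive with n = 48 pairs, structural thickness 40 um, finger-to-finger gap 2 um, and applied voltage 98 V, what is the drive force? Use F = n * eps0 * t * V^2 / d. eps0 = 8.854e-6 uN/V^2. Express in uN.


Step 1: Parameters: n=48, eps0=8.854e-6 uN/V^2, t=40 um, V=98 V, d=2 um
Step 2: V^2 = 9604
Step 3: F = 48 * 8.854e-6 * 40 * 9604 / 2
F = 81.632 uN


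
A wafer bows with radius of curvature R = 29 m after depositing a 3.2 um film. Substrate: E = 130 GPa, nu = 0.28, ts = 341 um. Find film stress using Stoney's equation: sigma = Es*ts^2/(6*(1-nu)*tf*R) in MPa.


Step 1: Compute numerator: Es * ts^2 = 130 * 341^2 = 15116530 (GPa*um^2)
Step 2: Compute denominator (R in um): 6*(1-nu)*tf*R = 6*0.72*3.2*29e6 = 400896000.0 (um^2)
Step 3: sigma (GPa) = 15116530 / 400896000.0 = 3.7707e-02 GPa
Step 4: Convert to MPa (x1000): sigma = 37.7 MPa


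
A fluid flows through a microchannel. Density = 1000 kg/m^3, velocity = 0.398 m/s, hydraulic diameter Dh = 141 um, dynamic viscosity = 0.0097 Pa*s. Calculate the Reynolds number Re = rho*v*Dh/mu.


Step 1: Convert Dh to meters: Dh = 141e-6 m
Step 2: Re = rho * v * Dh / mu
Re = 1000 * 0.398 * 141e-6 / 0.0097
Re = 5.785


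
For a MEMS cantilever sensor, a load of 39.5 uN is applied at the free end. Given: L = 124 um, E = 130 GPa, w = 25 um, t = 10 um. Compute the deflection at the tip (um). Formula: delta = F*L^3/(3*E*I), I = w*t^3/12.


Step 1: Calculate the second moment of area.
I = w * t^3 / 12 = 25 * 10^3 / 12 = 2083.3333 um^4
Step 2: Convert E to consistent units (1 GPa = 1000 uN/um^2).
E = 130 GPa = 130000 uN/um^2
Step 3: Calculate tip deflection.
delta = F * L^3 / (3 * E * I)
delta = 39.5 * 124^3 / (3 * 130000 * 2083.3333)
delta = 0.0927 um


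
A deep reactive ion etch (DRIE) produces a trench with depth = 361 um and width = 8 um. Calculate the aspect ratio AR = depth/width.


Step 1: AR = depth / width
Step 2: AR = 361 / 8
AR = 45.1


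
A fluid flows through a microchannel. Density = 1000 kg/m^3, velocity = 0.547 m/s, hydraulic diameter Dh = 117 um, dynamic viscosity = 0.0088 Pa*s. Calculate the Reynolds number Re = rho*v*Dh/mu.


Step 1: Convert Dh to meters: Dh = 117e-6 m
Step 2: Re = rho * v * Dh / mu
Re = 1000 * 0.547 * 117e-6 / 0.0088
Re = 7.273


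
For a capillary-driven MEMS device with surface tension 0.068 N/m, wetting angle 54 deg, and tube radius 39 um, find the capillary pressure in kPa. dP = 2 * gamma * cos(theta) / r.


Step 1: cos(54 deg) = 0.5878
Step 2: Convert r to m: r = 39e-6 m
Step 3: dP = 2 * 0.068 * 0.5878 / 39e-6 = 2049.8 Pa
Step 4: Convert Pa to kPa (divide by 1000).
dP = 2.05 kPa


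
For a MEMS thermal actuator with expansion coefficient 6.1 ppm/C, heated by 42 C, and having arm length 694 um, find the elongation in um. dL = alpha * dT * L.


Step 1: Convert CTE: alpha = 6.1 ppm/C = 6.1e-6 /C
Step 2: dL = 6.1e-6 * 42 * 694
dL = 0.1778 um


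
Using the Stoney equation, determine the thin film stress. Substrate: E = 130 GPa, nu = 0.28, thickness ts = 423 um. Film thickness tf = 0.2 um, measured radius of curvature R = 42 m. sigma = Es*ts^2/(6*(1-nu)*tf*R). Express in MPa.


Step 1: Compute numerator: Es * ts^2 = 130 * 423^2 = 23260770 (GPa*um^2)
Step 2: Compute denominator (R in um): 6*(1-nu)*tf*R = 6*0.72*0.2*42e6 = 36288000.0 (um^2)
Step 3: sigma (GPa) = 23260770 / 36288000.0 = 6.41004e-01 GPa
Step 4: Convert to MPa (x1000): sigma = 641.0 MPa


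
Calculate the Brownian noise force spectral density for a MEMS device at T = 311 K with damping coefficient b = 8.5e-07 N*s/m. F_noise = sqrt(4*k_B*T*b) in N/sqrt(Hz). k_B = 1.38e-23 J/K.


Step 1: Compute 4 * k_B * T * b
= 4 * 1.38e-23 * 311 * 8.5e-07
= 1.4592e-26 N^2/Hz
Step 2: F_noise = sqrt(1.4592e-26)
F_noise = 1.21e-13 N/sqrt(Hz)


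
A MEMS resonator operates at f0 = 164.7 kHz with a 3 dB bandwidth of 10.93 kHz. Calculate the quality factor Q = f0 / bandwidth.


Step 1: Q = f0 / bandwidth
Step 2: Q = 164.7 / 10.93
Q = 15.1


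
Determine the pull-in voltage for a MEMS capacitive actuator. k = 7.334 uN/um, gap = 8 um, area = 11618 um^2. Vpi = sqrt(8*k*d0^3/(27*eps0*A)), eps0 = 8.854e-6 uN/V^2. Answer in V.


Step 1: Compute numerator: 8 * k * d0^3 = 8 * 7.334 * 8^3 = 30040.064
Step 2: Compute denominator: 27 * eps0 * A = 27 * 8.854e-6 * 11618 = 2.777376
Step 3: Vpi = sqrt(30040.064 / 2.777376)
Vpi = 104.0 V


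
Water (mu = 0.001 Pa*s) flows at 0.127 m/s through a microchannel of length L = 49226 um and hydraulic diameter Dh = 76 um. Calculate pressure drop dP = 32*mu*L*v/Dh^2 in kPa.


Step 1: Convert to SI: L = 49226e-6 m, Dh = 76e-6 m
Step 2: dP = 32 * 0.001 * 49226e-6 * 0.127 / (76e-6)^2
Step 3: dP = 34635.47 Pa
Step 4: Convert to kPa: dP = 34.64 kPa


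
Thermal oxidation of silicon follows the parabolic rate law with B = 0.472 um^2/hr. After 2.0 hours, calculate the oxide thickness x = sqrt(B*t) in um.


Step 1: Compute B*t = 0.472 * 2.0 = 0.944
Step 2: x = sqrt(0.944)
x = 0.972 um


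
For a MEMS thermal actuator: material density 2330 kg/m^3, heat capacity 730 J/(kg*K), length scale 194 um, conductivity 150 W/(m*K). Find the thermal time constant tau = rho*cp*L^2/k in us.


Step 1: Convert L to m: L = 194e-6 m
Step 2: L^2 = (194e-6)^2 = 3.7636e-08 m^2
Step 3: tau = 2330 * 730 * 3.7636e-08 / 150 = 4.2676715e-04 s
Step 4: Convert to microseconds (multiply by 1e6).
tau = 426.767 us


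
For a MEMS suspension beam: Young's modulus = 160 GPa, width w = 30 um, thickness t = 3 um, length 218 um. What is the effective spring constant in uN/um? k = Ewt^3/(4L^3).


Step 1: Convert E to consistent units (1 GPa = 1000 uN/um^2).
E = 160 GPa = 160000 uN/um^2
Step 2: Compute t^3 = 3^3 = 27
Step 3: Compute L^3 = 218^3 = 10360232
Step 4: k = 160000 * 30 * 27 / (4 * 10360232)
k = 3.1273 uN/um


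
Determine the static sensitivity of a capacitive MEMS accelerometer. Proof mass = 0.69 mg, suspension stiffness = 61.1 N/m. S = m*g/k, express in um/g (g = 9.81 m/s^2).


Step 1: Convert mass: m = 0.69 mg = 6.90e-07 kg
Step 2: S = m * g / k = 6.90e-07 * 9.81 / 61.1
Step 3: S = 1.11e-07 m/g
Step 4: Convert to um/g: S = 0.111 um/g


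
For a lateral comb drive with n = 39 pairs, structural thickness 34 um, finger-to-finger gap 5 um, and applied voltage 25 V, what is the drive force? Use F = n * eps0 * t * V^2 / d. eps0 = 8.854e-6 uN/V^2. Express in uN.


Step 1: Parameters: n=39, eps0=8.854e-6 uN/V^2, t=34 um, V=25 V, d=5 um
Step 2: V^2 = 625
Step 3: F = 39 * 8.854e-6 * 34 * 625 / 5
F = 1.468 uN


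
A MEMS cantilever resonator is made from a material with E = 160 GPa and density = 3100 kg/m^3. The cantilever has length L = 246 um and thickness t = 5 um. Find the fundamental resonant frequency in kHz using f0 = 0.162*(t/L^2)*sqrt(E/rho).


Step 1: Convert units to SI.
t_SI = 5e-6 m, L_SI = 246e-6 m
Step 2: Calculate sqrt(E/rho).
sqrt(160e9 / 3100) = 7184.21 m/s
Step 3: Compute f0.
f0 = 0.162 * 5e-6 / (246e-6)^2 * 7184.21 = 96159.9 Hz = 96.16 kHz


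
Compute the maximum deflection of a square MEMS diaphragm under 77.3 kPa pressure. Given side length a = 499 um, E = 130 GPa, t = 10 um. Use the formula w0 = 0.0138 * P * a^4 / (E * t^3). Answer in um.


Step 1: Convert pressure to compatible units (E is in GPa, so P in GPa).
P = 77.3 kPa = 77.3e-6 GPa
Step 2: Compute numerator: 0.0138 * P * a^4.
a^4 = 499^4 = 62001498001
numerator = 0.0138 * 77.3e-6 * 62001498001 = 6.61395e+04
Step 3: Compute denominator: E * t^3 = 130 * 10^3 = 130000
Step 4: w0 = numerator / denominator = 6.61395e+04 / 130000 = 0.5088 um


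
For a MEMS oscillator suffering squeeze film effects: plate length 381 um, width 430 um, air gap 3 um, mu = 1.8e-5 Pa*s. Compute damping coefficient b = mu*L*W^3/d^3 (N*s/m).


Step 1: Convert to SI.
L = 381e-6 m, W = 430e-6 m, d = 3e-6 m
Step 2: W^3 = (430e-6)^3 = 7.95e-11 m^3
Step 3: d^3 = (3e-6)^3 = 2.70e-17 m^3
Step 4: b = 1.8e-5 * 381e-6 * 7.95e-11 / 2.70e-17
b = 2.02e-02 N*s/m


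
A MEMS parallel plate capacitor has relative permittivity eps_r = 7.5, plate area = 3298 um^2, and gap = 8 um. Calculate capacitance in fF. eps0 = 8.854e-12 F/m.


Step 1: Convert area to m^2: A = 3298e-12 m^2
Step 2: Convert gap to m: d = 8e-6 m
Step 3: C = eps0 * eps_r * A / d
C = 8.854e-12 * 7.5 * 3298e-12 / 8e-6
Step 4: Convert to fF (multiply by 1e15).
C = 27.38 fF


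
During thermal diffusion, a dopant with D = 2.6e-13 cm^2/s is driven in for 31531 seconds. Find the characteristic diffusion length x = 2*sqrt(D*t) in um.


Step 1: Compute D*t = 2.6e-13 * 31531 = 8.19806e-09 cm^2
Step 2: sqrt(D*t) = 9.05431e-05 cm
Step 3: x = 2 * 9.05431e-05 cm = 1.810862e-04 cm
Step 4: Convert to um (1 cm = 1e4 um): x = 1.811 um


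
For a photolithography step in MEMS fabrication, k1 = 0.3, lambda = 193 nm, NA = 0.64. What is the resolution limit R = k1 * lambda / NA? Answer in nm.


Step 1: Identify values: k1 = 0.3, lambda = 193 nm, NA = 0.64
Step 2: R = k1 * lambda / NA
R = 0.3 * 193 / 0.64
R = 90.5 nm


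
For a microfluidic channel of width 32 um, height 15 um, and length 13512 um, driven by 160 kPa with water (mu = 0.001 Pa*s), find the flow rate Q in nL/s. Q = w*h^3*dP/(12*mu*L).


Step 1: Convert all dimensions to SI (meters).
w = 32e-6 m, h = 15e-6 m, L = 13512e-6 m, dP = 160e3 Pa
Step 2: Q = w * h^3 * dP / (12 * mu * L)
Q = 32e-6 * (15e-6)^3 * 160e3 / (12 * 0.001 * 13512e-6) = 1.0657194e-10 m^3/s
Step 3: Convert Q from m^3/s to nL/s (1 m^3 = 1e12 nL, so multiply by 1e12).
Q = 106.572 nL/s


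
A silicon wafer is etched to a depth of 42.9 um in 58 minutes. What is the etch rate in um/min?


Step 1: Etch rate = depth / time
Step 2: rate = 42.9 / 58
rate = 0.74 um/min


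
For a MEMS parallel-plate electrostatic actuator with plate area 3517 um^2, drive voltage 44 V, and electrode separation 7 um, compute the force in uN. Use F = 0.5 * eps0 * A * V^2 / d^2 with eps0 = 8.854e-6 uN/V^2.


Step 1: Identify parameters.
eps0 = 8.854e-6 uN/V^2, A = 3517 um^2, V = 44 V, d = 7 um
Step 2: Compute V^2 = 44^2 = 1936
Step 3: Compute d^2 = 7^2 = 49
Step 4: F = 0.5 * 8.854e-6 * 3517 * 1936 / 49
F = 0.615 uN


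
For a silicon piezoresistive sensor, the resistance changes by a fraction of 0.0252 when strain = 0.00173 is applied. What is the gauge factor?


Step 1: Identify values.
dR/R = 0.0252, strain = 0.00173
Step 2: GF = (dR/R) / strain = 0.0252 / 0.00173
GF = 14.6


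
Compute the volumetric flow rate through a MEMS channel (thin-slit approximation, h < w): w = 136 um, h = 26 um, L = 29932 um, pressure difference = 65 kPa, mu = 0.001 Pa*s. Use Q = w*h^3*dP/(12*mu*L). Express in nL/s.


Step 1: Convert all dimensions to SI (meters).
w = 136e-6 m, h = 26e-6 m, L = 29932e-6 m, dP = 65e3 Pa
Step 2: Q = w * h^3 * dP / (12 * mu * L)
Q = 136e-6 * (26e-6)^3 * 65e3 / (12 * 0.001 * 29932e-6) = 4.3256893e-10 m^3/s
Step 3: Convert Q from m^3/s to nL/s (1 m^3 = 1e12 nL, so multiply by 1e12).
Q = 432.569 nL/s


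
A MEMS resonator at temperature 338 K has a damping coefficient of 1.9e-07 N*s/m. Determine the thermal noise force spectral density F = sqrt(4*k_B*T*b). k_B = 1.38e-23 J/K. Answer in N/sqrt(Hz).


Step 1: Compute 4 * k_B * T * b
= 4 * 1.38e-23 * 338 * 1.9e-07
= 3.5449e-27 N^2/Hz
Step 2: F_noise = sqrt(3.5449e-27)
F_noise = 5.95e-14 N/sqrt(Hz)


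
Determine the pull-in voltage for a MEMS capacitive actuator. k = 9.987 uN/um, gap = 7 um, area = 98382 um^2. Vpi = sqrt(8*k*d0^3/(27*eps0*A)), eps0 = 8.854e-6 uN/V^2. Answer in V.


Step 1: Compute numerator: 8 * k * d0^3 = 8 * 9.987 * 7^3 = 27404.328
Step 2: Compute denominator: 27 * eps0 * A = 27 * 8.854e-6 * 98382 = 23.519004
Step 3: Vpi = sqrt(27404.328 / 23.519004)
Vpi = 34.14 V


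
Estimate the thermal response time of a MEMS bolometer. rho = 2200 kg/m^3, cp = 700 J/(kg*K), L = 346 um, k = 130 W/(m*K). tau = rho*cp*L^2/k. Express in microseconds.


Step 1: Convert L to m: L = 346e-6 m
Step 2: L^2 = (346e-6)^2 = 1.19716e-07 m^2
Step 3: tau = 2200 * 700 * 1.19716e-07 / 130 = 1.41817415e-03 s
Step 4: Convert to microseconds (multiply by 1e6).
tau = 1418.174 us


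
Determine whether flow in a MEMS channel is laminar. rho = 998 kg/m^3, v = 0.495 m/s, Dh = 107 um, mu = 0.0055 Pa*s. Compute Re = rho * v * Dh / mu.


Step 1: Convert Dh to meters: Dh = 107e-6 m
Step 2: Re = rho * v * Dh / mu
Re = 998 * 0.495 * 107e-6 / 0.0055
Re = 9.611
Since Re = 9.611 is below ~2300, the flow is laminar.


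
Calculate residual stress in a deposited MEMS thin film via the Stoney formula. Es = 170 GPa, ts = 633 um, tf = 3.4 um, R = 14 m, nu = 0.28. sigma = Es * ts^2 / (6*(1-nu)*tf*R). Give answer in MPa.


Step 1: Compute numerator: Es * ts^2 = 170 * 633^2 = 68117130 (GPa*um^2)
Step 2: Compute denominator (R in um): 6*(1-nu)*tf*R = 6*0.72*3.4*14e6 = 205632000.0 (um^2)
Step 3: sigma (GPa) = 68117130 / 205632000.0 = 3.31257e-01 GPa
Step 4: Convert to MPa (x1000): sigma = 331.3 MPa


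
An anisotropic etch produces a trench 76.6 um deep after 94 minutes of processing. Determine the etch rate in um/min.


Step 1: Etch rate = depth / time
Step 2: rate = 76.6 / 94
rate = 0.815 um/min


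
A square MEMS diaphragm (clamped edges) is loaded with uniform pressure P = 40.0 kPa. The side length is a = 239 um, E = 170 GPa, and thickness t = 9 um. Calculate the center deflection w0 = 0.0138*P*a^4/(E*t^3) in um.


Step 1: Convert pressure to compatible units (E is in GPa, so P in GPa).
P = 40.0 kPa = 40.0e-6 GPa
Step 2: Compute numerator: 0.0138 * P * a^4.
a^4 = 239^4 = 3262808641
numerator = 0.0138 * 40.0e-6 * 3262808641 = 1.8011e+03
Step 3: Compute denominator: E * t^3 = 170 * 9^3 = 123930
Step 4: w0 = numerator / denominator = 1.8011e+03 / 123930 = 0.0145 um


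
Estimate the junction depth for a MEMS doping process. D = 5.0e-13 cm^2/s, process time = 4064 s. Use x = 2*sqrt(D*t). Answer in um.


Step 1: Compute D*t = 5.0e-13 * 4064 = 2.032e-09 cm^2
Step 2: sqrt(D*t) = 4.5078e-05 cm
Step 3: x = 2 * 4.5078e-05 cm = 9.0156e-05 cm
Step 4: Convert to um (1 cm = 1e4 um): x = 0.902 um


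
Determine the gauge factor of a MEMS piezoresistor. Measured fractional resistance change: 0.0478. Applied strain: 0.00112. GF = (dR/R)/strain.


Step 1: Identify values.
dR/R = 0.0478, strain = 0.00112
Step 2: GF = (dR/R) / strain = 0.0478 / 0.00112
GF = 42.7


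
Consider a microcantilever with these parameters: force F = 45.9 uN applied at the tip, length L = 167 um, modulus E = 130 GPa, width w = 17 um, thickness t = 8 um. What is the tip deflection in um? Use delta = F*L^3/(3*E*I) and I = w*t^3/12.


Step 1: Calculate the second moment of area.
I = w * t^3 / 12 = 17 * 8^3 / 12 = 725.3333 um^4
Step 2: Convert E to consistent units (1 GPa = 1000 uN/um^2).
E = 130 GPa = 130000 uN/um^2
Step 3: Calculate tip deflection.
delta = F * L^3 / (3 * E * I)
delta = 45.9 * 167^3 / (3 * 130000 * 725.3333)
delta = 0.7557 um


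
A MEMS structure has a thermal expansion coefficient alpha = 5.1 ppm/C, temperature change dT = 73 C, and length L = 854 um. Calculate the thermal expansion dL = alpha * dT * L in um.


Step 1: Convert CTE: alpha = 5.1 ppm/C = 5.1e-6 /C
Step 2: dL = 5.1e-6 * 73 * 854
dL = 0.3179 um


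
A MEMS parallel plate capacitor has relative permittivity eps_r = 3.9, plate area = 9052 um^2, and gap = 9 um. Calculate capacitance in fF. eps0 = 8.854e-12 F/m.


Step 1: Convert area to m^2: A = 9052e-12 m^2
Step 2: Convert gap to m: d = 9e-6 m
Step 3: C = eps0 * eps_r * A / d
C = 8.854e-12 * 3.9 * 9052e-12 / 9e-6
Step 4: Convert to fF (multiply by 1e15).
C = 34.73 fF


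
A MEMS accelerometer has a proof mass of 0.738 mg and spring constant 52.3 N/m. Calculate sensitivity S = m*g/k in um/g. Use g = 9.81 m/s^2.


Step 1: Convert mass: m = 0.738 mg = 7.38e-07 kg
Step 2: S = m * g / k = 7.38e-07 * 9.81 / 52.3
Step 3: S = 1.38e-07 m/g
Step 4: Convert to um/g: S = 0.138 um/g


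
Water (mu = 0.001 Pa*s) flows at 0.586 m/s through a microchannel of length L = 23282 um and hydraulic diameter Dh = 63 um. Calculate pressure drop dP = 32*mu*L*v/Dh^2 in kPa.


Step 1: Convert to SI: L = 23282e-6 m, Dh = 63e-6 m
Step 2: dP = 32 * 0.001 * 23282e-6 * 0.586 / (63e-6)^2
Step 3: dP = 109998.50 Pa
Step 4: Convert to kPa: dP = 110.0 kPa


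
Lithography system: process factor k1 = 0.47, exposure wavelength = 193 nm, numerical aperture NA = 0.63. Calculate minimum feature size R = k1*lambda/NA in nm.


Step 1: Identify values: k1 = 0.47, lambda = 193 nm, NA = 0.63
Step 2: R = k1 * lambda / NA
R = 0.47 * 193 / 0.63
R = 144.0 nm


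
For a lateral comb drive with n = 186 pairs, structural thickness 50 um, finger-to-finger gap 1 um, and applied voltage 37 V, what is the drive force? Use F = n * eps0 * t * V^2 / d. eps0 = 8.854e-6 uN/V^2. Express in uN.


Step 1: Parameters: n=186, eps0=8.854e-6 uN/V^2, t=50 um, V=37 V, d=1 um
Step 2: V^2 = 1369
Step 3: F = 186 * 8.854e-6 * 50 * 1369 / 1
F = 112.726 uN


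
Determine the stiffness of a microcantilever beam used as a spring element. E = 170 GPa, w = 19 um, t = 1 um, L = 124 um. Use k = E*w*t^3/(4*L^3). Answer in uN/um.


Step 1: Convert E to consistent units (1 GPa = 1000 uN/um^2).
E = 170 GPa = 170000 uN/um^2
Step 2: Compute t^3 = 1^3 = 1
Step 3: Compute L^3 = 124^3 = 1906624
Step 4: k = 170000 * 19 * 1 / (4 * 1906624)
k = 0.4235 uN/um


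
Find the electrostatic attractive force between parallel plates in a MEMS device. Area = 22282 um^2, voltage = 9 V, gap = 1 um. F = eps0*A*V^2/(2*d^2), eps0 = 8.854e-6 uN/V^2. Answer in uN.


Step 1: Identify parameters.
eps0 = 8.854e-6 uN/V^2, A = 22282 um^2, V = 9 V, d = 1 um
Step 2: Compute V^2 = 9^2 = 81
Step 3: Compute d^2 = 1^2 = 1
Step 4: F = 0.5 * 8.854e-6 * 22282 * 81 / 1
F = 7.99 uN


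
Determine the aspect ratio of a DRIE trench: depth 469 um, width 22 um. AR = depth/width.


Step 1: AR = depth / width
Step 2: AR = 469 / 22
AR = 21.3


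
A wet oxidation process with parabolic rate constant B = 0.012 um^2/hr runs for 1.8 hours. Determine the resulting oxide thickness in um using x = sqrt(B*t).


Step 1: Compute B*t = 0.012 * 1.8 = 0.0216
Step 2: x = sqrt(0.0216)
x = 0.147 um


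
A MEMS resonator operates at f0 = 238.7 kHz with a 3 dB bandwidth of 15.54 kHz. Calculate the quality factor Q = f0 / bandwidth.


Step 1: Q = f0 / bandwidth
Step 2: Q = 238.7 / 15.54
Q = 15.4


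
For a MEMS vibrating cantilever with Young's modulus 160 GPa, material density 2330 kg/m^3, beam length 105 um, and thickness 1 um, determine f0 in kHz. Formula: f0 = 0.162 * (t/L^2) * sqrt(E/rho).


Step 1: Convert units to SI.
t_SI = 1e-6 m, L_SI = 105e-6 m
Step 2: Calculate sqrt(E/rho).
sqrt(160e9 / 2330) = 8286.71 m/s
Step 3: Compute f0.
f0 = 0.162 * 1e-6 / (105e-6)^2 * 8286.71 = 121763.9 Hz = 121.76 kHz


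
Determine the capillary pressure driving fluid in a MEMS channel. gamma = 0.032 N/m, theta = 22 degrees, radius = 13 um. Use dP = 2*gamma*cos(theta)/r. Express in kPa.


Step 1: cos(22 deg) = 0.9272
Step 2: Convert r to m: r = 13e-6 m
Step 3: dP = 2 * 0.032 * 0.9272 / 13e-6 = 4564.7 Pa
Step 4: Convert Pa to kPa (divide by 1000).
dP = 4.56 kPa


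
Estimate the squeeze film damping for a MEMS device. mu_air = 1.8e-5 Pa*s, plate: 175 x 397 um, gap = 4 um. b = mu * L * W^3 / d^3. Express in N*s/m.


Step 1: Convert to SI.
L = 175e-6 m, W = 397e-6 m, d = 4e-6 m
Step 2: W^3 = (397e-6)^3 = 6.26e-11 m^3
Step 3: d^3 = (4e-6)^3 = 6.40e-17 m^3
Step 4: b = 1.8e-5 * 175e-6 * 6.26e-11 / 6.40e-17
b = 3.08e-03 N*s/m


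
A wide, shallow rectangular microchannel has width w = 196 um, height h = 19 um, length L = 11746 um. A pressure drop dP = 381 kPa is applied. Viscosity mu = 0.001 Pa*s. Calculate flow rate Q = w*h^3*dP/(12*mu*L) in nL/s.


Step 1: Convert all dimensions to SI (meters).
w = 196e-6 m, h = 19e-6 m, L = 11746e-6 m, dP = 381e3 Pa
Step 2: Q = w * h^3 * dP / (12 * mu * L)
Q = 196e-6 * (19e-6)^3 * 381e3 / (12 * 0.001 * 11746e-6) = 3.6338802e-09 m^3/s
Step 3: Convert Q from m^3/s to nL/s (1 m^3 = 1e12 nL, so multiply by 1e12).
Q = 3633.88 nL/s


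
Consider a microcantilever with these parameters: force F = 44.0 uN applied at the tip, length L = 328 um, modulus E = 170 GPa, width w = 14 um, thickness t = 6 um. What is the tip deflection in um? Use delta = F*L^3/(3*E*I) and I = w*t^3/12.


Step 1: Calculate the second moment of area.
I = w * t^3 / 12 = 14 * 6^3 / 12 = 252.0 um^4
Step 2: Convert E to consistent units (1 GPa = 1000 uN/um^2).
E = 170 GPa = 170000 uN/um^2
Step 3: Calculate tip deflection.
delta = F * L^3 / (3 * E * I)
delta = 44.0 * 328^3 / (3 * 170000 * 252.0)
delta = 12.081 um


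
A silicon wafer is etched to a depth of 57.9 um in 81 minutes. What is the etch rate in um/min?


Step 1: Etch rate = depth / time
Step 2: rate = 57.9 / 81
rate = 0.715 um/min


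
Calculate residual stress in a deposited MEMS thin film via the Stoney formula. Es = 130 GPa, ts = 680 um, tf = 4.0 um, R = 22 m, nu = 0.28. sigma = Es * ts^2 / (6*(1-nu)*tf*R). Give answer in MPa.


Step 1: Compute numerator: Es * ts^2 = 130 * 680^2 = 60112000 (GPa*um^2)
Step 2: Compute denominator (R in um): 6*(1-nu)*tf*R = 6*0.72*4.0*22e6 = 380160000.0 (um^2)
Step 3: sigma (GPa) = 60112000 / 380160000.0 = 1.58123e-01 GPa
Step 4: Convert to MPa (x1000): sigma = 158.1 MPa


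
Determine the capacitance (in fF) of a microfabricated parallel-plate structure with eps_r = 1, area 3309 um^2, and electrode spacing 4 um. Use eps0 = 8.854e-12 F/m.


Step 1: Convert area to m^2: A = 3309e-12 m^2
Step 2: Convert gap to m: d = 4e-6 m
Step 3: C = eps0 * eps_r * A / d
C = 8.854e-12 * 1 * 3309e-12 / 4e-6
Step 4: Convert to fF (multiply by 1e15).
C = 7.32 fF


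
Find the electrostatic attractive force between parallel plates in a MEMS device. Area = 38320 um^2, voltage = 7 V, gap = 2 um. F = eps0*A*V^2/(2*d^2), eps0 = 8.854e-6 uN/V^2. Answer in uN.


Step 1: Identify parameters.
eps0 = 8.854e-6 uN/V^2, A = 38320 um^2, V = 7 V, d = 2 um
Step 2: Compute V^2 = 7^2 = 49
Step 3: Compute d^2 = 2^2 = 4
Step 4: F = 0.5 * 8.854e-6 * 38320 * 49 / 4
F = 2.078 uN
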